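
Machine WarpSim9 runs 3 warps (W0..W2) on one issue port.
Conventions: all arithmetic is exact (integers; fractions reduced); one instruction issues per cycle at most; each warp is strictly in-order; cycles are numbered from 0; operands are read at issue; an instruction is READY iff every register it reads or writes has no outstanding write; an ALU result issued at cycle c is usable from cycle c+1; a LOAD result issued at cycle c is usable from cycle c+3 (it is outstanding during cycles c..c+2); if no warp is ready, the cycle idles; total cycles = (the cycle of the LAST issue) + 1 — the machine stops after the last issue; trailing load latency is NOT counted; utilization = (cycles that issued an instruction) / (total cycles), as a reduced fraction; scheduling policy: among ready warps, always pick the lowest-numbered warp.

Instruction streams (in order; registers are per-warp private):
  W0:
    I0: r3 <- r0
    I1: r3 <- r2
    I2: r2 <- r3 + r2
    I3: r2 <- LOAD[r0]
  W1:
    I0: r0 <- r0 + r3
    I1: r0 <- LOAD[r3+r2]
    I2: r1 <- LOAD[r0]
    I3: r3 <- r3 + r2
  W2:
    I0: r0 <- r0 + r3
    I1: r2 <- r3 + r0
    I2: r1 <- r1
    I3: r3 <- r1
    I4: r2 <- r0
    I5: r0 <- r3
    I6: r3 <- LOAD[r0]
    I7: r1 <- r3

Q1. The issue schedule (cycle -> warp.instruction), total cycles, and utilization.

cycle 0: W0.I0
cycle 1: W0.I1
cycle 2: W0.I2
cycle 3: W0.I3
cycle 4: W1.I0
cycle 5: W1.I1
cycle 6: W2.I0
cycle 7: W2.I1
cycle 8: W1.I2
cycle 9: W1.I3
cycle 10: W2.I2
cycle 11: W2.I3
cycle 12: W2.I4
cycle 13: W2.I5
cycle 14: W2.I6
cycle 15: idle
cycle 16: idle
cycle 17: W2.I7

Answer: 18 cycles, utilization 8/9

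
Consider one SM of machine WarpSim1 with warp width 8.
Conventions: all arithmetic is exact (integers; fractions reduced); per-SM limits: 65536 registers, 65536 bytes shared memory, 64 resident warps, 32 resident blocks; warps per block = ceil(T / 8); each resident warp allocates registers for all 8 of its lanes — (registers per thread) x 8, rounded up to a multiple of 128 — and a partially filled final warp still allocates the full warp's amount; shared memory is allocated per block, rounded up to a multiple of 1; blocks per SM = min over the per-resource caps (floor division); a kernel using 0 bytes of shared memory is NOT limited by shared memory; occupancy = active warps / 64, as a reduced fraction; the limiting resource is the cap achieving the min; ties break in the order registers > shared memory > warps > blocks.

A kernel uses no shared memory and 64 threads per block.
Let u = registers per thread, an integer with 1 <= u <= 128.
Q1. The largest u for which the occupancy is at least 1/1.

Answer: u = 128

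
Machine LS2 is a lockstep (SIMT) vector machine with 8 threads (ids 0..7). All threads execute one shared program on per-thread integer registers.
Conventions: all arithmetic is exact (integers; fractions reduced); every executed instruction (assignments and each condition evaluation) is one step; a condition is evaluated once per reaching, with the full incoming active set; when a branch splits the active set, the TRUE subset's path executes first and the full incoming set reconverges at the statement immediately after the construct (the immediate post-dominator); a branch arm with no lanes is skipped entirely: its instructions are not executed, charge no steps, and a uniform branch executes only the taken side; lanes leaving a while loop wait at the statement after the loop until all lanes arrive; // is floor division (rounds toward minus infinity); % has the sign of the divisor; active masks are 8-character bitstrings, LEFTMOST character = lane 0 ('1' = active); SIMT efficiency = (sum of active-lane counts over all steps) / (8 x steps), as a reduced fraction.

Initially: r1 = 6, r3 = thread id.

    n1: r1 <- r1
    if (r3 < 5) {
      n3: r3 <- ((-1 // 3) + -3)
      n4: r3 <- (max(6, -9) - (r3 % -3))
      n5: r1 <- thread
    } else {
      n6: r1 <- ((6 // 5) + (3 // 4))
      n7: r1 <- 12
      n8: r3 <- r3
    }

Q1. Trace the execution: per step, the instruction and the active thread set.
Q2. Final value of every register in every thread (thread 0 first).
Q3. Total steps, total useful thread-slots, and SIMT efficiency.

step 0: r1 <- r1                     11111111
step 1: eval (r3 < 5)                11111111
step 2: r3 <- ((-1 // 3) + -3)       11111000
step 3: r3 <- (max(6, -9) - (r3 % -3)) 11111000
step 4: r1 <- thread                 11111000
step 5: r1 <- ((6 // 5) + (3 // 4))  00000111
step 6: r1 <- 12                     00000111
step 7: r3 <- r3                     00000111

Answer: 8 steps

r1: 0,1,2,3,4,12,12,12
r3: 7,7,7,7,7,5,6,7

steps = 8; useful = 40; efficiency = 40/64 = 5/8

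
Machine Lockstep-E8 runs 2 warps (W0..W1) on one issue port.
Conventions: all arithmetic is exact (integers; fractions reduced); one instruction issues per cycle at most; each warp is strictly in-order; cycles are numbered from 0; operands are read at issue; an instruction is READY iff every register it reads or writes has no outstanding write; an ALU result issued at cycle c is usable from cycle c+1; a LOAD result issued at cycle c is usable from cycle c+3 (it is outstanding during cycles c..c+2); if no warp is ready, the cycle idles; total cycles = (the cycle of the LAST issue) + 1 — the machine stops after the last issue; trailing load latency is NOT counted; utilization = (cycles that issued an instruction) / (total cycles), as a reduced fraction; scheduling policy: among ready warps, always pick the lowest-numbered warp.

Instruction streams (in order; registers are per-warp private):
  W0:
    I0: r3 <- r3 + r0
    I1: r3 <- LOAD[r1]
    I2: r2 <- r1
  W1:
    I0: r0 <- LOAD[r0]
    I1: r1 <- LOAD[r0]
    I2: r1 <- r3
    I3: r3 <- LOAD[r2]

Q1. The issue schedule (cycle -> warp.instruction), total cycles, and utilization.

cycle 0: W0.I0
cycle 1: W0.I1
cycle 2: W0.I2
cycle 3: W1.I0
cycle 4: idle
cycle 5: idle
cycle 6: W1.I1
cycle 7: idle
cycle 8: idle
cycle 9: W1.I2
cycle 10: W1.I3

Answer: 11 cycles, utilization 7/11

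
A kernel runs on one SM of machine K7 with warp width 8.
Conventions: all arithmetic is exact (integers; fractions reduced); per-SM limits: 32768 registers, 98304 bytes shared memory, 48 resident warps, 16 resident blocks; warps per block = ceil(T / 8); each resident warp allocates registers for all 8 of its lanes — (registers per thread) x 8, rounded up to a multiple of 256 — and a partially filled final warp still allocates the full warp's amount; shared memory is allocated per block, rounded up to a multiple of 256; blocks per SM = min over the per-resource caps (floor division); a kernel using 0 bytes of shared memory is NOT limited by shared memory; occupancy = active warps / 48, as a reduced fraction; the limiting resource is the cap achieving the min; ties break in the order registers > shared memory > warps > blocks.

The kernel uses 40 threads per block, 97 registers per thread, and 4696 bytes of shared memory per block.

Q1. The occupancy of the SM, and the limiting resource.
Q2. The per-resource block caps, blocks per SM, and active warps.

Answer: occupancy 5/8, limited by registers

registers: 6 blocks
shared memory: 20 blocks
warps: 9 blocks
blocks: 16 blocks

Answer: 6 blocks, 30 active warps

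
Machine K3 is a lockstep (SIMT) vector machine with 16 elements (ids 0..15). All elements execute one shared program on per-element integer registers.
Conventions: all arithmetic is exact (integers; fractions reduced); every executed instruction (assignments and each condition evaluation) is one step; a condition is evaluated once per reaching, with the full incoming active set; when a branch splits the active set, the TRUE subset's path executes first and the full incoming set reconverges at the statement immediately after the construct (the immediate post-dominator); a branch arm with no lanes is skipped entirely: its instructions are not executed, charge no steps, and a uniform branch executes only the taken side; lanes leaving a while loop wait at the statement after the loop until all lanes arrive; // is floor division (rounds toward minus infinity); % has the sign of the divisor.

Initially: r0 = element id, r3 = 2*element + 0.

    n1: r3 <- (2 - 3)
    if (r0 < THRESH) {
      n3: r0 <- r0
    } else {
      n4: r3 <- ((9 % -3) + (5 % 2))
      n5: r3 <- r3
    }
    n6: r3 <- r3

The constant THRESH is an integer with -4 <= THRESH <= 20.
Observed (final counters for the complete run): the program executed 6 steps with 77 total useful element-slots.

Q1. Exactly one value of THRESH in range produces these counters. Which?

Answer: THRESH = 3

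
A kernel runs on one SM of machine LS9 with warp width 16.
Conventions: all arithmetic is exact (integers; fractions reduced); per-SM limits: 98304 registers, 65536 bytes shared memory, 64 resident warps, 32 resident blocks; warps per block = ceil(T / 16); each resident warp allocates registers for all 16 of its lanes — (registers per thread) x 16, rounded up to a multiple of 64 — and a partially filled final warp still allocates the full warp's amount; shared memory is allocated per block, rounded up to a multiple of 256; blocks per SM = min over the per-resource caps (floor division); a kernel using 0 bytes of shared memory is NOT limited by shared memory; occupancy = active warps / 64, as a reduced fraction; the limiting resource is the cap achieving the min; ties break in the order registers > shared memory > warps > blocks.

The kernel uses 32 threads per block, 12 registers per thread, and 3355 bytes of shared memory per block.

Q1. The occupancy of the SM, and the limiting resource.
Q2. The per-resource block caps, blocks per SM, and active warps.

Answer: occupancy 9/16, limited by shared memory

registers: 256 blocks
shared memory: 18 blocks
warps: 32 blocks
blocks: 32 blocks

Answer: 18 blocks, 36 active warps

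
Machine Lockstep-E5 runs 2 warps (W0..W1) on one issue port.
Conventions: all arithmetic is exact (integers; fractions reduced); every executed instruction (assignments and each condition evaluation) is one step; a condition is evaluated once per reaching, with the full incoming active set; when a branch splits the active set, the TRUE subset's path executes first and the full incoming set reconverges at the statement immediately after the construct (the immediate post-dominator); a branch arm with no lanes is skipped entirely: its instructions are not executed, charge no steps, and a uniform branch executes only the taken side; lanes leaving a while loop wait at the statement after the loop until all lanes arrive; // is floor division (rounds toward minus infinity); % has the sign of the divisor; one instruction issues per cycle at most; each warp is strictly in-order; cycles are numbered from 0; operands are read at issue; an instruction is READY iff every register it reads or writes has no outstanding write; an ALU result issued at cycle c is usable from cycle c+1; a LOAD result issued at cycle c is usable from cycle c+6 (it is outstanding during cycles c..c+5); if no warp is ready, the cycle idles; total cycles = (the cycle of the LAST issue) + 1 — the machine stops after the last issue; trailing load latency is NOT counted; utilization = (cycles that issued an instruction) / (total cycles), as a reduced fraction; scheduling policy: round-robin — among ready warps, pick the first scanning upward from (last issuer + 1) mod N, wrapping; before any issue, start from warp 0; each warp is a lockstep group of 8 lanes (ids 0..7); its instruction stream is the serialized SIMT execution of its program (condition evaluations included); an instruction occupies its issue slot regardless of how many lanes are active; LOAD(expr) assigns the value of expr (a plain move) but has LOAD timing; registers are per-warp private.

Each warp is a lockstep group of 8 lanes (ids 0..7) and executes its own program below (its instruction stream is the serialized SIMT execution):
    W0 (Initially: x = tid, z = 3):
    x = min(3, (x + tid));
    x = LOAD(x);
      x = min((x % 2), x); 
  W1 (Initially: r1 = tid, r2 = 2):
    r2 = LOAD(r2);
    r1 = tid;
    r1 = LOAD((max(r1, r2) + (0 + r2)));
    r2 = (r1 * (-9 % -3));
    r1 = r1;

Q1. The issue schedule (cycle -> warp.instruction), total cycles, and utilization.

cycle 0: W0.I0
cycle 1: W1.I0
cycle 2: W0.I1
cycle 3: W1.I1
cycle 4: idle
cycle 5: idle
cycle 6: idle
cycle 7: W1.I2
cycle 8: W0.I2
cycle 9: idle
cycle 10: idle
cycle 11: idle
cycle 12: idle
cycle 13: W1.I3
cycle 14: W1.I4

Answer: 15 cycles, utilization 8/15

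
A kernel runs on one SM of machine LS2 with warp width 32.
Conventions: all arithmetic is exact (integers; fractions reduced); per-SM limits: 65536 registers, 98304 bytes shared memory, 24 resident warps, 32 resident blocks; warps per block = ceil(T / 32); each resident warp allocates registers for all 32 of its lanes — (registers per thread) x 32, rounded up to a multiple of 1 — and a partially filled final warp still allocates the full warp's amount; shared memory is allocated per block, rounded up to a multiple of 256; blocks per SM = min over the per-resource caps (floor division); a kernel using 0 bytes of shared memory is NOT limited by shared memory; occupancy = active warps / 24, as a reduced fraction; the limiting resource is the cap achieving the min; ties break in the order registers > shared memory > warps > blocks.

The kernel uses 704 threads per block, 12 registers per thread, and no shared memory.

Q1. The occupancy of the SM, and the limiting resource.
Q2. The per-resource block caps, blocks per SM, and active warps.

Answer: occupancy 11/12, limited by warps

registers: 7 blocks
shared memory: no limit (kernel uses none)
warps: 1 block
blocks: 32 blocks

Answer: 1 block, 22 active warps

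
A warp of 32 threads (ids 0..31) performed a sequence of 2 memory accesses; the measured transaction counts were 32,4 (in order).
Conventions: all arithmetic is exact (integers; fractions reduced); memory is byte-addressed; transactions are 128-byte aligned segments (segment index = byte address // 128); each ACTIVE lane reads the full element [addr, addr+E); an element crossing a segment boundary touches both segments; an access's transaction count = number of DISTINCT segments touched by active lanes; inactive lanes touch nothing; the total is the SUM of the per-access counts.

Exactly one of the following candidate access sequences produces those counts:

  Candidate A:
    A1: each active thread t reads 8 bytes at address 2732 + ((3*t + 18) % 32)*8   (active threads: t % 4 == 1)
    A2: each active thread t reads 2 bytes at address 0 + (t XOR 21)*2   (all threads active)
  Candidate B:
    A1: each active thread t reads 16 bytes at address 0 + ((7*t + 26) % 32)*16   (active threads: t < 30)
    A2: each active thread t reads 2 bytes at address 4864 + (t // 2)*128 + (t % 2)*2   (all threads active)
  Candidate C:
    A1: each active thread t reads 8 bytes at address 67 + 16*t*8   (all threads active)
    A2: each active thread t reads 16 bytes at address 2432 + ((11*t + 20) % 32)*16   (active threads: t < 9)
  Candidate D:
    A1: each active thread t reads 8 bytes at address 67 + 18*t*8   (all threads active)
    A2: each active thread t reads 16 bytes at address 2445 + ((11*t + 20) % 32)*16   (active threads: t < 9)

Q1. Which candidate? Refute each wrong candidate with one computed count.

A: A1 gives 3 transactions, not 32
B: A1 gives 4 transactions, not 32
D: A2 gives 5 transactions, not 4
C: all counts match (32,4)

Answer: C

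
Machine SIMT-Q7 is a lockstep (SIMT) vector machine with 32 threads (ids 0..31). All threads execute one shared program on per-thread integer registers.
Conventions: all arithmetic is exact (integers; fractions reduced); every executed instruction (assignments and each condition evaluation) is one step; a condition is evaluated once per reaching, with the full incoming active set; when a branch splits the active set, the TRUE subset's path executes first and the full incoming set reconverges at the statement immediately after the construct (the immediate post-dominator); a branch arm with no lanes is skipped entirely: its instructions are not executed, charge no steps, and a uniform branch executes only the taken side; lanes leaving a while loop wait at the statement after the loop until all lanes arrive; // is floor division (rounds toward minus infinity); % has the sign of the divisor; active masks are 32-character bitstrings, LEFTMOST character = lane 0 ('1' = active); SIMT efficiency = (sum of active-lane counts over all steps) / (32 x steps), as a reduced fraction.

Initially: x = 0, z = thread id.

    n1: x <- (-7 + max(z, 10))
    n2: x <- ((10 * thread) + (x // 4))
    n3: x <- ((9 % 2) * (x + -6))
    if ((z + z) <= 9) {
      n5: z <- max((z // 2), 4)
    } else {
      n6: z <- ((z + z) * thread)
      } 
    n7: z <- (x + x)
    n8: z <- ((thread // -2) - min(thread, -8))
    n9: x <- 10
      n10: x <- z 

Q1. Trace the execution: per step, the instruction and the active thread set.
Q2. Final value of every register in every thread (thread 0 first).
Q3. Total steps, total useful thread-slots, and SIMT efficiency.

step 0: x <- (-7 + max(z, 10))       11111111111111111111111111111111
step 1: x <- ((10 * thread) + (x // 4)) 11111111111111111111111111111111
step 2: x <- ((9 % 2) * (x + -6))    11111111111111111111111111111111
step 3: eval ((z + z) <= 9)          11111111111111111111111111111111
step 4: z <- max((z // 2), 4)        11111000000000000000000000000000
step 5: z <- ((z + z) * thread)      00000111111111111111111111111111
step 6: z <- (x + x)                 11111111111111111111111111111111
step 7: z <- ((thread // -2) - min(thread, -8)) 11111111111111111111111111111111
step 8: x <- 10                      11111111111111111111111111111111
step 9: x <- z                       11111111111111111111111111111111

Answer: 10 steps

x: 8,7,7,6,6,5,5,4,4,3,3,2,2,1,1,0,0,-1,-1,-2,-2,-3,-3,-4,-4,-5,-5,-6,-6,-7,-7,-8
z: 8,7,7,6,6,5,5,4,4,3,3,2,2,1,1,0,0,-1,-1,-2,-2,-3,-3,-4,-4,-5,-5,-6,-6,-7,-7,-8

steps = 10; useful = 288; efficiency = 288/320 = 9/10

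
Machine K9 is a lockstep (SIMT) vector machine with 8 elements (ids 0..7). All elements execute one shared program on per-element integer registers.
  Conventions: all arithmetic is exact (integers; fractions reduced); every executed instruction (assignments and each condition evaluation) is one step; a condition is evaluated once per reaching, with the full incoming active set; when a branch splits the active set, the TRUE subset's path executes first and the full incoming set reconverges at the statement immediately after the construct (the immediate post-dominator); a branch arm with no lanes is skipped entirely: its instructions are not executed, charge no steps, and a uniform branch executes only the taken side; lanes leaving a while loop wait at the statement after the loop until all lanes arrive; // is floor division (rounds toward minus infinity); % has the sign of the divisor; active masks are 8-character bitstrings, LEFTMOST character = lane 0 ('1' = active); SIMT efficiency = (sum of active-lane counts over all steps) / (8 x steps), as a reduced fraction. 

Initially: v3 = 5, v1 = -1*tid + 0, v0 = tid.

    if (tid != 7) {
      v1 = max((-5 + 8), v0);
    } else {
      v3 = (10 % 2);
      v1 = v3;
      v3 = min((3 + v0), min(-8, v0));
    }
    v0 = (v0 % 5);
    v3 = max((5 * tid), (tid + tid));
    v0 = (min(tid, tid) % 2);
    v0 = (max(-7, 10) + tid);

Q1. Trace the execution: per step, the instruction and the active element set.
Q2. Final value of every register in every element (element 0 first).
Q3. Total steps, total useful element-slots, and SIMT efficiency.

step 0: eval (tid != 7)              11111111
step 1: v1 <- max((-5 + 8), v0)      11111110
step 2: v3 <- (10 % 2)               00000001
step 3: v1 <- v3                     00000001
step 4: v3 <- min((3 + v0), min(-8, v0)) 00000001
step 5: v0 <- (v0 % 5)               11111111
step 6: v3 <- max((5 * tid), (tid + tid)) 11111111
step 7: v0 <- (min(tid, tid) % 2)    11111111
step 8: v0 <- (max(-7, 10) + tid)    11111111

Answer: 9 steps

v3: 0,5,10,15,20,25,30,35
v1: 3,3,3,3,4,5,6,0
v0: 10,11,12,13,14,15,16,17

steps = 9; useful = 50; efficiency = 50/72 = 25/36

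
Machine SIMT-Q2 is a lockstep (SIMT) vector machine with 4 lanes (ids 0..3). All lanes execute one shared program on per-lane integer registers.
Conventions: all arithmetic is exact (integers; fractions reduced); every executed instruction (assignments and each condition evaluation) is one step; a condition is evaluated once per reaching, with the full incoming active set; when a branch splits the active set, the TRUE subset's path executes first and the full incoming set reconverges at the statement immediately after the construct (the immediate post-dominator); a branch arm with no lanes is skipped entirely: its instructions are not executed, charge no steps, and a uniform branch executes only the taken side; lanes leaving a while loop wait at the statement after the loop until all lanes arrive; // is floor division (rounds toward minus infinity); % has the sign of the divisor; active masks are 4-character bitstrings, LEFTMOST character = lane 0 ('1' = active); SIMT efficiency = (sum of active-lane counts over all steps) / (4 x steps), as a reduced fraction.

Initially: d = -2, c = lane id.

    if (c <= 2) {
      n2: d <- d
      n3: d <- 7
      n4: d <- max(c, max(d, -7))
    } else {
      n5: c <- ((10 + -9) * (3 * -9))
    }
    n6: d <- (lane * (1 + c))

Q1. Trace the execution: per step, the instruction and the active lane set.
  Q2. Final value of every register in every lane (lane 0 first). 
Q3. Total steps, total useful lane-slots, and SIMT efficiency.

step 0: eval (c <= 2)                1111
step 1: d <- d                       1110
step 2: d <- 7                       1110
step 3: d <- max(c, max(d, -7))      1110
step 4: c <- ((10 + -9) * (3 * -9))  0001
step 5: d <- (lane * (1 + c))        1111

Answer: 6 steps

d: 0,2,6,-78
c: 0,1,2,-27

steps = 6; useful = 18; efficiency = 18/24 = 3/4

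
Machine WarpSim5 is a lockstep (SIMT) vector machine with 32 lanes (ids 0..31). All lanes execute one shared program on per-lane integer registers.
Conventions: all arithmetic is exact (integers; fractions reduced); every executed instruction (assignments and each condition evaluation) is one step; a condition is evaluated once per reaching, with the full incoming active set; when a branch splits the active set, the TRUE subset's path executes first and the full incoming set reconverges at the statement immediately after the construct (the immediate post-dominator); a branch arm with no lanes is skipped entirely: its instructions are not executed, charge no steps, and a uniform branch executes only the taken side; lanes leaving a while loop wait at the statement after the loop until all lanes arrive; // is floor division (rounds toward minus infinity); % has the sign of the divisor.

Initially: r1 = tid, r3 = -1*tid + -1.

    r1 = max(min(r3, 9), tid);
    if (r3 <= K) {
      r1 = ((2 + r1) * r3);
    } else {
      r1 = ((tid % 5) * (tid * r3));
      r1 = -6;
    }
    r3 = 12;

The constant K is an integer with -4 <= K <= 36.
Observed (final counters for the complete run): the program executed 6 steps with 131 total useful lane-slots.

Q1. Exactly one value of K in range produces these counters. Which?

Answer: K = -4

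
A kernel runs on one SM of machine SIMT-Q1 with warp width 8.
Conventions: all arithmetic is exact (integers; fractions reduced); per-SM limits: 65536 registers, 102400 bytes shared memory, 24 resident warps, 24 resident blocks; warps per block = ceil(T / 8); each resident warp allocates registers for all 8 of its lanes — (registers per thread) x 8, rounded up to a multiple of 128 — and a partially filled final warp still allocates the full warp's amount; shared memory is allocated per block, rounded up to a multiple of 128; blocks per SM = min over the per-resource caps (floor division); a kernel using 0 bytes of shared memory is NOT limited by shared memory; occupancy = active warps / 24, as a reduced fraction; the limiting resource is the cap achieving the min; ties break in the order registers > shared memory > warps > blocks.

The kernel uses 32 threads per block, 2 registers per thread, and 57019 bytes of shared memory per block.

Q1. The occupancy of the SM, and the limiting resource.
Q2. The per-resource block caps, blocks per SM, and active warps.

Answer: occupancy 1/6, limited by shared memory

registers: 128 blocks
shared memory: 1 block
warps: 6 blocks
blocks: 24 blocks

Answer: 1 block, 4 active warps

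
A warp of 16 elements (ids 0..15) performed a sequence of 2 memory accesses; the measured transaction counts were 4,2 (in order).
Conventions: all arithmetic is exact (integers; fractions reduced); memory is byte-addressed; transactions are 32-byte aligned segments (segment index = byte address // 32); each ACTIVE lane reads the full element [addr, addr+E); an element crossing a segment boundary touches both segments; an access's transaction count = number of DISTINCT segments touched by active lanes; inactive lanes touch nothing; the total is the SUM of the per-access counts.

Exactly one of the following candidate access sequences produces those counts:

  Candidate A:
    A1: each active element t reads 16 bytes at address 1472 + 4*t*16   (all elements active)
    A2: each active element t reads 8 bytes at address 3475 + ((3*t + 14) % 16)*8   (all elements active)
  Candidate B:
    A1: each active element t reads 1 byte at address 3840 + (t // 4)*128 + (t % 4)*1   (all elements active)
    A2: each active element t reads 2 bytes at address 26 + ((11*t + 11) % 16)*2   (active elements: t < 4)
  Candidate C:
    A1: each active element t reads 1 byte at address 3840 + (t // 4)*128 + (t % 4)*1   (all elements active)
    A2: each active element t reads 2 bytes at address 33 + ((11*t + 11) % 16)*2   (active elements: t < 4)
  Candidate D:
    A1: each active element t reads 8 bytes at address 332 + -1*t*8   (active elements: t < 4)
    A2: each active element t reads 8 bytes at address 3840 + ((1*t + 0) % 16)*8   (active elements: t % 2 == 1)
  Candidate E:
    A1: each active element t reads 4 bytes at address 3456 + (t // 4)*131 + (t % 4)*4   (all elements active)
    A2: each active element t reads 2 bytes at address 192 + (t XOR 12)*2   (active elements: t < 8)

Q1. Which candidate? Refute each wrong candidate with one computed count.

A: A1 gives 16 transactions, not 4
C: A2 gives 1 transaction, not 2
D: A1 gives 2 transactions, not 4
E: A2 gives 1 transaction, not 2
B: all counts match (4,2)

Answer: B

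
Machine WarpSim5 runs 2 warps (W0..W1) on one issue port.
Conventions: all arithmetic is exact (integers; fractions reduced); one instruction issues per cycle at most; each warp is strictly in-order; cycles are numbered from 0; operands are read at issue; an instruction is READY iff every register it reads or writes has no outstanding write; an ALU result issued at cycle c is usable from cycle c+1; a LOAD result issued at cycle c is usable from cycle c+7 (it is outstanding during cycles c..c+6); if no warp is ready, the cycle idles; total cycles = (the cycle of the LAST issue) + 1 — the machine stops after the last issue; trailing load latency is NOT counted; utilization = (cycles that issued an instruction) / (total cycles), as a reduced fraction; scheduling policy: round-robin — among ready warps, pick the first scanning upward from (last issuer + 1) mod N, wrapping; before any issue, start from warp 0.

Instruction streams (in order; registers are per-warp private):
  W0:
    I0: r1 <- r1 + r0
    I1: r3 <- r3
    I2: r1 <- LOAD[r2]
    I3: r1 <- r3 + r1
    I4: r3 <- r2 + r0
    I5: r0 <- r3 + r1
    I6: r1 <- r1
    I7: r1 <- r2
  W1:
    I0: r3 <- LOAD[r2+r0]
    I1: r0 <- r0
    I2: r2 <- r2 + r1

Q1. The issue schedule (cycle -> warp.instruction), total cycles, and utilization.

cycle 0: W0.I0
cycle 1: W1.I0
cycle 2: W0.I1
cycle 3: W1.I1
cycle 4: W0.I2
cycle 5: W1.I2
cycle 6: idle
cycle 7: idle
cycle 8: idle
cycle 9: idle
cycle 10: idle
cycle 11: W0.I3
cycle 12: W0.I4
cycle 13: W0.I5
cycle 14: W0.I6
cycle 15: W0.I7

Answer: 16 cycles, utilization 11/16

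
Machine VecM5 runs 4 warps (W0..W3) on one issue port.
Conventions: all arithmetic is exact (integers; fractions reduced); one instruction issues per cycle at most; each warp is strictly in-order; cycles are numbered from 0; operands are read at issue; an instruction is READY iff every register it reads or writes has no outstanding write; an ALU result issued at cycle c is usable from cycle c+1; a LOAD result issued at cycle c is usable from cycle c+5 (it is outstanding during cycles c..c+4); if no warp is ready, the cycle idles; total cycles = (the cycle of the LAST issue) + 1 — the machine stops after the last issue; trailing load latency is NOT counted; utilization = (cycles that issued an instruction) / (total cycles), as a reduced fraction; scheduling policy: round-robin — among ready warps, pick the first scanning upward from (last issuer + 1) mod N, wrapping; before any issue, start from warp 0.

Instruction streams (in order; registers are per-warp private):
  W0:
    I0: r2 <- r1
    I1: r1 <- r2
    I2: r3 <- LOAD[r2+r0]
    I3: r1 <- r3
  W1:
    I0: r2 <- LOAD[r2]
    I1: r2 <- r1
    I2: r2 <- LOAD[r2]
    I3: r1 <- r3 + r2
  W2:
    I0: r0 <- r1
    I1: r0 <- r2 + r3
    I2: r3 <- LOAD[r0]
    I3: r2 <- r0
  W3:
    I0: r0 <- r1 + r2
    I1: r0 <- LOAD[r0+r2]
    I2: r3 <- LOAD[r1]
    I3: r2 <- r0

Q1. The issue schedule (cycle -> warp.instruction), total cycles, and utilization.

cycle 0: W0.I0
cycle 1: W1.I0
cycle 2: W2.I0
cycle 3: W3.I0
cycle 4: W0.I1
cycle 5: W2.I1
cycle 6: W3.I1
cycle 7: W0.I2
cycle 8: W1.I1
cycle 9: W2.I2
cycle 10: W3.I2
cycle 11: W1.I2
cycle 12: W2.I3
cycle 13: W3.I3
cycle 14: W0.I3
cycle 15: idle
cycle 16: W1.I3

Answer: 17 cycles, utilization 16/17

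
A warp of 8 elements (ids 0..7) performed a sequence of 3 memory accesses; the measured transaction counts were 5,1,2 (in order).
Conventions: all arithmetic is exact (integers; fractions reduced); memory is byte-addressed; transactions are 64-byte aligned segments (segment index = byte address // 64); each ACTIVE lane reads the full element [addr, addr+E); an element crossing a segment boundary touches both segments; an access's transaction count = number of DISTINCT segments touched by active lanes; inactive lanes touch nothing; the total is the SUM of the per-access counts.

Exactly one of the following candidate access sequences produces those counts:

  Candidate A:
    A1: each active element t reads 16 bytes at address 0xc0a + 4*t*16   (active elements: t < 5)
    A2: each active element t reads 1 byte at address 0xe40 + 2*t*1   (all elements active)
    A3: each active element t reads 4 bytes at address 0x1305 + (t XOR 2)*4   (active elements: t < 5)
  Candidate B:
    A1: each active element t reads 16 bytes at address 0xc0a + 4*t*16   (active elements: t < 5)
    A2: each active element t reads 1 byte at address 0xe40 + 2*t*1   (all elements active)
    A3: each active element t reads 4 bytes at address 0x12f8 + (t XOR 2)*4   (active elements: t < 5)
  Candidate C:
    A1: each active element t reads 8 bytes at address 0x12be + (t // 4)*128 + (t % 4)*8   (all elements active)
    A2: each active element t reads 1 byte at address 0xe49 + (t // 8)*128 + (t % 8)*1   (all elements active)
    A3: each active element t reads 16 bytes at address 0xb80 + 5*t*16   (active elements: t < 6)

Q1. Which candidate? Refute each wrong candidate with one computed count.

A: A3 gives 1 transaction, not 2
C: A1 gives 4 transactions, not 5
B: all counts match (5,1,2)

Answer: B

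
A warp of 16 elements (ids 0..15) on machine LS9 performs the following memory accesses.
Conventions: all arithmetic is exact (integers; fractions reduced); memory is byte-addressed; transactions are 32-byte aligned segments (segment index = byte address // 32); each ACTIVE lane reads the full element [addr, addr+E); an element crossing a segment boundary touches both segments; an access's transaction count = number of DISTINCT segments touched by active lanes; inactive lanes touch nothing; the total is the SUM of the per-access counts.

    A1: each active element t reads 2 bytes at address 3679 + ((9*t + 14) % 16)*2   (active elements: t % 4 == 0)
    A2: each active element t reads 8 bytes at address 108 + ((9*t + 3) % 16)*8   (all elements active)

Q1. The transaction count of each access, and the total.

A1: 1 transaction
A2: 5 transactions

Answer: 1,5; total 6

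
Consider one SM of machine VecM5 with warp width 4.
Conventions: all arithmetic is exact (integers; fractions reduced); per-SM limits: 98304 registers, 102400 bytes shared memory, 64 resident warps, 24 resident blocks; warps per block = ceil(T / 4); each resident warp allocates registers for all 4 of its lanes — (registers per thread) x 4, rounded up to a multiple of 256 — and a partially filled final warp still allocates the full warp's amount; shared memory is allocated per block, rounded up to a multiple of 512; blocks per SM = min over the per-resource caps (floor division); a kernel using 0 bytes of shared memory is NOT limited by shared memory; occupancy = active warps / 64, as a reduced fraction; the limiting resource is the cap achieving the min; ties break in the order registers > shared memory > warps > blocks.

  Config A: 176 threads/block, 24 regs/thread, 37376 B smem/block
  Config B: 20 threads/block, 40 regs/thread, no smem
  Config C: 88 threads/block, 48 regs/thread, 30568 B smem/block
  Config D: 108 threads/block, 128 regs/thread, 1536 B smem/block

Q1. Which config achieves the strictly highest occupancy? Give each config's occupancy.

occupancies: A 11/16, B 15/16, C 11/16, D 27/32

Answer: B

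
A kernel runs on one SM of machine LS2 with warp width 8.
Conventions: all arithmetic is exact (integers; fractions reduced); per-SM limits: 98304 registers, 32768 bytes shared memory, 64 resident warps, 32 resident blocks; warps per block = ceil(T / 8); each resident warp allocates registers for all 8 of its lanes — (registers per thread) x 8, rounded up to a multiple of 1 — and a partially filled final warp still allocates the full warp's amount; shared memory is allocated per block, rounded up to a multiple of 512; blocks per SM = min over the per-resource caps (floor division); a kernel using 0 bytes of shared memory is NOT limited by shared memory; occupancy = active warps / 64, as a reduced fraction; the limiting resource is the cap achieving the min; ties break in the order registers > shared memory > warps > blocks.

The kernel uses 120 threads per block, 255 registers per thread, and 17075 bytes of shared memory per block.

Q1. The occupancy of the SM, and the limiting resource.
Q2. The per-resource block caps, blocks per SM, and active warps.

Answer: occupancy 15/64, limited by shared memory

registers: 3 blocks
shared memory: 1 block
warps: 4 blocks
blocks: 32 blocks

Answer: 1 block, 15 active warps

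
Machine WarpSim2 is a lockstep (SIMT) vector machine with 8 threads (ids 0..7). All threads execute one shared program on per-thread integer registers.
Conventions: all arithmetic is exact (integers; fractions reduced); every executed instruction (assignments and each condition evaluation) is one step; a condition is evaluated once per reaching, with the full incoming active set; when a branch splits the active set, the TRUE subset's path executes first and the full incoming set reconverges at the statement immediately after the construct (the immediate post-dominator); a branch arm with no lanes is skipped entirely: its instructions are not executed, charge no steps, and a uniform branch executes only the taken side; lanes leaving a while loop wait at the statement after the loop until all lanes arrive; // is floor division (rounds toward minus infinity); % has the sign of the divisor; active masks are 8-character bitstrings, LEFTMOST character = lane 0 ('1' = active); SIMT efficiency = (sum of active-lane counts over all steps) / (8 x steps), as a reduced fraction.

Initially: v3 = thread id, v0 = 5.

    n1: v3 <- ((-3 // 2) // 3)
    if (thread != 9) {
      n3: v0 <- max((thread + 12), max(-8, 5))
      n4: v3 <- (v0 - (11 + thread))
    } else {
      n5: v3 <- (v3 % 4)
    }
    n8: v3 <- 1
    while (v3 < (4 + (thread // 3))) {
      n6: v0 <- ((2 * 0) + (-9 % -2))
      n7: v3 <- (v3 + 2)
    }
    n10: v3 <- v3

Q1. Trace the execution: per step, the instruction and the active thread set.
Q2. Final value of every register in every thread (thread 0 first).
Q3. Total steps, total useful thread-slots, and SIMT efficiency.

step 0: v3 <- ((-3 // 2) // 3)       11111111
step 1: eval (thread != 9)           11111111
step 2: v0 <- max((thread + 12), max(-8, 5)) 11111111
step 3: v3 <- (v0 - (11 + thread))   11111111
step 4: v3 <- 1                      11111111
step 5: eval (v3 < (4 + (thread // 3))) 11111111
step 6: v0 <- ((2 * 0) + (-9 % -2))  11111111
step 7: v3 <- (v3 + 2)               11111111
step 8: eval (v3 < (4 + (thread // 3))) 11111111
step 9: v0 <- ((2 * 0) + (-9 % -2))  11111111
step 10: v3 <- (v3 + 2)               11111111
step 11: eval (v3 < (4 + (thread // 3))) 11111111
step 12: v0 <- ((2 * 0) + (-9 % -2))  00000011
step 13: v3 <- (v3 + 2)               00000011
step 14: eval (v3 < (4 + (thread // 3))) 00000011
step 15: v3 <- v3                     11111111

Answer: 16 steps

v3: 5,5,5,5,5,5,7,7
v0: -1,-1,-1,-1,-1,-1,-1,-1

steps = 16; useful = 110; efficiency = 110/128 = 55/64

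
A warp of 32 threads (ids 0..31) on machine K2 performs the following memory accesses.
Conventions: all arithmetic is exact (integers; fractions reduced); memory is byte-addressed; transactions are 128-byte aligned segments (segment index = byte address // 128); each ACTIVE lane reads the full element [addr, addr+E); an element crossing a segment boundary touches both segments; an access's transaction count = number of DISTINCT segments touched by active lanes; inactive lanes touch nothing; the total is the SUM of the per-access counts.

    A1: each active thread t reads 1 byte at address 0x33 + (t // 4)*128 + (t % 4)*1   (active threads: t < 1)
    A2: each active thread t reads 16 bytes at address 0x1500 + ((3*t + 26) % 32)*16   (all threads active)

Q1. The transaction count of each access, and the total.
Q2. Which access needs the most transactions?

A1: 1 transaction
A2: 4 transactions

Answer: 1,4; total 5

Answer: A2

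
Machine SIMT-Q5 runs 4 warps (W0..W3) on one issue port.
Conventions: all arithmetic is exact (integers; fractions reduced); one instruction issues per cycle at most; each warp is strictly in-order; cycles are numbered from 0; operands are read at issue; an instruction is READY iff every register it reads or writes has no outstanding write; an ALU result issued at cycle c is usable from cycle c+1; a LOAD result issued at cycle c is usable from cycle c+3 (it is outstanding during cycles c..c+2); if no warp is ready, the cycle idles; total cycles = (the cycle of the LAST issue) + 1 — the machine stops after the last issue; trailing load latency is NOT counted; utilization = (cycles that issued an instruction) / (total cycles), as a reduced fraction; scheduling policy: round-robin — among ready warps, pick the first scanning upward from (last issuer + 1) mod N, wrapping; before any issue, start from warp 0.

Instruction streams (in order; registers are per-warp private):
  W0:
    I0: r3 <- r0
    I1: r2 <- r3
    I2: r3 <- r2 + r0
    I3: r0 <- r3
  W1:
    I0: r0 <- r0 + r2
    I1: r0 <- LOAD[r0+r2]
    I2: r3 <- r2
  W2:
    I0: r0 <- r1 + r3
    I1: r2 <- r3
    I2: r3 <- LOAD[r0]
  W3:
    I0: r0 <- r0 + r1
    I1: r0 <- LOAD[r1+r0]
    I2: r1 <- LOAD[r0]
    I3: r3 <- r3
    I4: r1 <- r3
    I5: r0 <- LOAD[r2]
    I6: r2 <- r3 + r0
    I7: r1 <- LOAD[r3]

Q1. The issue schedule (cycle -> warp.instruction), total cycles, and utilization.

cycle 0: W0.I0
cycle 1: W1.I0
cycle 2: W2.I0
cycle 3: W3.I0
cycle 4: W0.I1
cycle 5: W1.I1
cycle 6: W2.I1
cycle 7: W3.I1
cycle 8: W0.I2
cycle 9: W1.I2
cycle 10: W2.I2
cycle 11: W3.I2
cycle 12: W0.I3
cycle 13: W3.I3
cycle 14: W3.I4
cycle 15: W3.I5
cycle 16: idle
cycle 17: idle
cycle 18: W3.I6
cycle 19: W3.I7

Answer: 20 cycles, utilization 9/10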